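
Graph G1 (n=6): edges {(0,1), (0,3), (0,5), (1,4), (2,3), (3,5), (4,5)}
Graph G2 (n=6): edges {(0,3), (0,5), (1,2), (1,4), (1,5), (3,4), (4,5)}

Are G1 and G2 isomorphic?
Yes, isomorphic

The graphs are isomorphic.
One valid mapping φ: V(G1) → V(G2): 0→4, 1→3, 2→2, 3→1, 4→0, 5→5

Verify φ preserves adjacency — for each edge of G1, its image is an edge of G2:
  (0,1) → (φ(0),φ(1)) = (3,4) ∈ E(G2) ✓
  (0,3) → (φ(0),φ(3)) = (1,4) ∈ E(G2) ✓
  (0,5) → (φ(0),φ(5)) = (4,5) ∈ E(G2) ✓
  (1,4) → (φ(1),φ(4)) = (0,3) ∈ E(G2) ✓
  (2,3) → (φ(2),φ(3)) = (1,2) ∈ E(G2) ✓
  (3,5) → (φ(3),φ(5)) = (1,5) ∈ E(G2) ✓
  (4,5) → (φ(4),φ(5)) = (0,5) ∈ E(G2) ✓
All 7 edges of G1 map to edges of G2, and |E(G1)| = |E(G2)| = 7, so φ is a bijection on edges as well as vertices. Hence G1 ≅ G2.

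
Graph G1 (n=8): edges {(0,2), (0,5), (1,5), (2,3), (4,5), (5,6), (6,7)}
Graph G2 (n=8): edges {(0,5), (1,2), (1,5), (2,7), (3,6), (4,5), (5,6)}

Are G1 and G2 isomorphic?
Yes, isomorphic

The graphs are isomorphic.
One valid mapping φ: V(G1) → V(G2): 0→1, 1→4, 2→2, 3→7, 4→0, 5→5, 6→6, 7→3

Verify φ preserves adjacency — for each edge of G1, its image is an edge of G2:
  (0,2) → (φ(0),φ(2)) = (1,2) ∈ E(G2) ✓
  (0,5) → (φ(0),φ(5)) = (1,5) ∈ E(G2) ✓
  (1,5) → (φ(1),φ(5)) = (4,5) ∈ E(G2) ✓
  (2,3) → (φ(2),φ(3)) = (2,7) ∈ E(G2) ✓
  (4,5) → (φ(4),φ(5)) = (0,5) ∈ E(G2) ✓
  (5,6) → (φ(5),φ(6)) = (5,6) ∈ E(G2) ✓
  (6,7) → (φ(6),φ(7)) = (3,6) ∈ E(G2) ✓
All 7 edges of G1 map to edges of G2, and |E(G1)| = |E(G2)| = 7, so φ is a bijection on edges as well as vertices. Hence G1 ≅ G2.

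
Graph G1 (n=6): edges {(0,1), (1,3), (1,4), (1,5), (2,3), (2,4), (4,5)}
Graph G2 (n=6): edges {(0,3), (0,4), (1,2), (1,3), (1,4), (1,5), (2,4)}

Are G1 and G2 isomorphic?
Yes, isomorphic

The graphs are isomorphic.
One valid mapping φ: V(G1) → V(G2): 0→5, 1→1, 2→0, 3→3, 4→4, 5→2

Verify φ preserves adjacency — for each edge of G1, its image is an edge of G2:
  (0,1) → (φ(0),φ(1)) = (1,5) ∈ E(G2) ✓
  (1,3) → (φ(1),φ(3)) = (1,3) ∈ E(G2) ✓
  (1,4) → (φ(1),φ(4)) = (1,4) ∈ E(G2) ✓
  (1,5) → (φ(1),φ(5)) = (1,2) ∈ E(G2) ✓
  (2,3) → (φ(2),φ(3)) = (0,3) ∈ E(G2) ✓
  (2,4) → (φ(2),φ(4)) = (0,4) ∈ E(G2) ✓
  (4,5) → (φ(4),φ(5)) = (2,4) ∈ E(G2) ✓
All 7 edges of G1 map to edges of G2, and |E(G1)| = |E(G2)| = 7, so φ is a bijection on edges as well as vertices. Hence G1 ≅ G2.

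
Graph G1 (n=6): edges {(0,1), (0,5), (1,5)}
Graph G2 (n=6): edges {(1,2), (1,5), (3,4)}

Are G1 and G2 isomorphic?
No, not isomorphic

The graphs are NOT isomorphic.

Connected components of G1: 4 component(s) with vertex sets [[2], [3], [4], [0, 1, 5]], sizes [1, 1, 1, 3].
Connected components of G2: 3 component(s) with vertex sets [[0], [3, 4], [1, 2, 5]], sizes [1, 2, 3].
The number of connected components (and the multiset of component sizes) is an isomorphism invariant — an isomorphism maps each component of G1 bijectively onto a component of G2. Since G1 has 4 component(s) and G2 has 3, they cannot be isomorphic.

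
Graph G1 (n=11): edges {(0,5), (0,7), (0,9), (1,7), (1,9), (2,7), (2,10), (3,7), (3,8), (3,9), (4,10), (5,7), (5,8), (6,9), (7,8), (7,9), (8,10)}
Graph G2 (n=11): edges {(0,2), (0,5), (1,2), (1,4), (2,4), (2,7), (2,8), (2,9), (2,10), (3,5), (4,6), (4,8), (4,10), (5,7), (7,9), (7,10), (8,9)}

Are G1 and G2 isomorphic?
Yes, isomorphic

The graphs are isomorphic.
One valid mapping φ: V(G1) → V(G2): 0→8, 1→1, 2→0, 3→10, 4→3, 5→9, 6→6, 7→2, 8→7, 9→4, 10→5

Verify φ preserves adjacency — for each edge of G1, its image is an edge of G2:
  (0,5) → (φ(0),φ(5)) = (8,9) ∈ E(G2) ✓
  (0,7) → (φ(0),φ(7)) = (2,8) ∈ E(G2) ✓
  (0,9) → (φ(0),φ(9)) = (4,8) ∈ E(G2) ✓
  (1,7) → (φ(1),φ(7)) = (1,2) ∈ E(G2) ✓
  (1,9) → (φ(1),φ(9)) = (1,4) ∈ E(G2) ✓
  (2,7) → (φ(2),φ(7)) = (0,2) ∈ E(G2) ✓
  (2,10) → (φ(2),φ(10)) = (0,5) ∈ E(G2) ✓
  (3,7) → (φ(3),φ(7)) = (2,10) ∈ E(G2) ✓
  (3,8) → (φ(3),φ(8)) = (7,10) ∈ E(G2) ✓
  (3,9) → (φ(3),φ(9)) = (4,10) ∈ E(G2) ✓
  (4,10) → (φ(4),φ(10)) = (3,5) ∈ E(G2) ✓
  (5,7) → (φ(5),φ(7)) = (2,9) ∈ E(G2) ✓
  (5,8) → (φ(5),φ(8)) = (7,9) ∈ E(G2) ✓
  (6,9) → (φ(6),φ(9)) = (4,6) ∈ E(G2) ✓
  (7,8) → (φ(7),φ(8)) = (2,7) ∈ E(G2) ✓
  (7,9) → (φ(7),φ(9)) = (2,4) ∈ E(G2) ✓
  (8,10) → (φ(8),φ(10)) = (5,7) ∈ E(G2) ✓
All 17 edges of G1 map to edges of G2, and |E(G1)| = |E(G2)| = 17, so φ is a bijection on edges as well as vertices. Hence G1 ≅ G2.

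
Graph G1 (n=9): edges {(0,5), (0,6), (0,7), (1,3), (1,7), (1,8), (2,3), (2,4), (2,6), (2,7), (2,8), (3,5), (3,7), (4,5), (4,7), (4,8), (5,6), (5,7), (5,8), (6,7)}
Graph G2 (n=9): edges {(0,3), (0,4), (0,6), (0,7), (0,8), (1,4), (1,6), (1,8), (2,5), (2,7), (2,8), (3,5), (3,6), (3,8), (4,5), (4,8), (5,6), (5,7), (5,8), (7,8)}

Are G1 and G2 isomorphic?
Yes, isomorphic

The graphs are isomorphic.
One valid mapping φ: V(G1) → V(G2): 0→2, 1→1, 2→0, 3→4, 4→3, 5→5, 6→7, 7→8, 8→6

Verify φ preserves adjacency — for each edge of G1, its image is an edge of G2:
  (0,5) → (φ(0),φ(5)) = (2,5) ∈ E(G2) ✓
  (0,6) → (φ(0),φ(6)) = (2,7) ∈ E(G2) ✓
  (0,7) → (φ(0),φ(7)) = (2,8) ∈ E(G2) ✓
  (1,3) → (φ(1),φ(3)) = (1,4) ∈ E(G2) ✓
  (1,7) → (φ(1),φ(7)) = (1,8) ∈ E(G2) ✓
  (1,8) → (φ(1),φ(8)) = (1,6) ∈ E(G2) ✓
  (2,3) → (φ(2),φ(3)) = (0,4) ∈ E(G2) ✓
  (2,4) → (φ(2),φ(4)) = (0,3) ∈ E(G2) ✓
  (2,6) → (φ(2),φ(6)) = (0,7) ∈ E(G2) ✓
  (2,7) → (φ(2),φ(7)) = (0,8) ∈ E(G2) ✓
  (2,8) → (φ(2),φ(8)) = (0,6) ∈ E(G2) ✓
  (3,5) → (φ(3),φ(5)) = (4,5) ∈ E(G2) ✓
  (3,7) → (φ(3),φ(7)) = (4,8) ∈ E(G2) ✓
  (4,5) → (φ(4),φ(5)) = (3,5) ∈ E(G2) ✓
  (4,7) → (φ(4),φ(7)) = (3,8) ∈ E(G2) ✓
  (4,8) → (φ(4),φ(8)) = (3,6) ∈ E(G2) ✓
  (5,6) → (φ(5),φ(6)) = (5,7) ∈ E(G2) ✓
  (5,7) → (φ(5),φ(7)) = (5,8) ∈ E(G2) ✓
  (5,8) → (φ(5),φ(8)) = (5,6) ∈ E(G2) ✓
  (6,7) → (φ(6),φ(7)) = (7,8) ∈ E(G2) ✓
All 20 edges of G1 map to edges of G2, and |E(G1)| = |E(G2)| = 20, so φ is a bijection on edges as well as vertices. Hence G1 ≅ G2.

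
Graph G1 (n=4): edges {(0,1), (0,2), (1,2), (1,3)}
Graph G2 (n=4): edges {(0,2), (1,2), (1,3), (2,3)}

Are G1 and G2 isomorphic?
Yes, isomorphic

The graphs are isomorphic.
One valid mapping φ: V(G1) → V(G2): 0→3, 1→2, 2→1, 3→0

Verify φ preserves adjacency — for each edge of G1, its image is an edge of G2:
  (0,1) → (φ(0),φ(1)) = (2,3) ∈ E(G2) ✓
  (0,2) → (φ(0),φ(2)) = (1,3) ∈ E(G2) ✓
  (1,2) → (φ(1),φ(2)) = (1,2) ∈ E(G2) ✓
  (1,3) → (φ(1),φ(3)) = (0,2) ∈ E(G2) ✓
All 4 edges of G1 map to edges of G2, and |E(G1)| = |E(G2)| = 4, so φ is a bijection on edges as well as vertices. Hence G1 ≅ G2.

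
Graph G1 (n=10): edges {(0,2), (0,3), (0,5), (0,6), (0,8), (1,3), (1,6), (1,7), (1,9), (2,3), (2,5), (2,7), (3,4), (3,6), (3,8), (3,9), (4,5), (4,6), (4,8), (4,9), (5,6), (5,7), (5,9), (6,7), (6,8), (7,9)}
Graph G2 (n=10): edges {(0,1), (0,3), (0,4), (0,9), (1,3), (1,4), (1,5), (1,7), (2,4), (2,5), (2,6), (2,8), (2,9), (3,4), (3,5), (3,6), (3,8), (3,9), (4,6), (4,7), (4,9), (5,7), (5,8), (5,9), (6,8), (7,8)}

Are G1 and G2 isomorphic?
Yes, isomorphic

The graphs are isomorphic.
One valid mapping φ: V(G1) → V(G2): 0→1, 1→6, 2→7, 3→4, 4→9, 5→5, 6→3, 7→8, 8→0, 9→2

Verify φ preserves adjacency — for each edge of G1, its image is an edge of G2:
  (0,2) → (φ(0),φ(2)) = (1,7) ∈ E(G2) ✓
  (0,3) → (φ(0),φ(3)) = (1,4) ∈ E(G2) ✓
  (0,5) → (φ(0),φ(5)) = (1,5) ∈ E(G2) ✓
  (0,6) → (φ(0),φ(6)) = (1,3) ∈ E(G2) ✓
  (0,8) → (φ(0),φ(8)) = (0,1) ∈ E(G2) ✓
  (1,3) → (φ(1),φ(3)) = (4,6) ∈ E(G2) ✓
  (1,6) → (φ(1),φ(6)) = (3,6) ∈ E(G2) ✓
  (1,7) → (φ(1),φ(7)) = (6,8) ∈ E(G2) ✓
  (1,9) → (φ(1),φ(9)) = (2,6) ∈ E(G2) ✓
  (2,3) → (φ(2),φ(3)) = (4,7) ∈ E(G2) ✓
  (2,5) → (φ(2),φ(5)) = (5,7) ∈ E(G2) ✓
  (2,7) → (φ(2),φ(7)) = (7,8) ∈ E(G2) ✓
  (3,4) → (φ(3),φ(4)) = (4,9) ∈ E(G2) ✓
  (3,6) → (φ(3),φ(6)) = (3,4) ∈ E(G2) ✓
  (3,8) → (φ(3),φ(8)) = (0,4) ∈ E(G2) ✓
  (3,9) → (φ(3),φ(9)) = (2,4) ∈ E(G2) ✓
  (4,5) → (φ(4),φ(5)) = (5,9) ∈ E(G2) ✓
  (4,6) → (φ(4),φ(6)) = (3,9) ∈ E(G2) ✓
  (4,8) → (φ(4),φ(8)) = (0,9) ∈ E(G2) ✓
  (4,9) → (φ(4),φ(9)) = (2,9) ∈ E(G2) ✓
  (5,6) → (φ(5),φ(6)) = (3,5) ∈ E(G2) ✓
  (5,7) → (φ(5),φ(7)) = (5,8) ∈ E(G2) ✓
  (5,9) → (φ(5),φ(9)) = (2,5) ∈ E(G2) ✓
  (6,7) → (φ(6),φ(7)) = (3,8) ∈ E(G2) ✓
  (6,8) → (φ(6),φ(8)) = (0,3) ∈ E(G2) ✓
  (7,9) → (φ(7),φ(9)) = (2,8) ∈ E(G2) ✓
All 26 edges of G1 map to edges of G2, and |E(G1)| = |E(G2)| = 26, so φ is a bijection on edges as well as vertices. Hence G1 ≅ G2.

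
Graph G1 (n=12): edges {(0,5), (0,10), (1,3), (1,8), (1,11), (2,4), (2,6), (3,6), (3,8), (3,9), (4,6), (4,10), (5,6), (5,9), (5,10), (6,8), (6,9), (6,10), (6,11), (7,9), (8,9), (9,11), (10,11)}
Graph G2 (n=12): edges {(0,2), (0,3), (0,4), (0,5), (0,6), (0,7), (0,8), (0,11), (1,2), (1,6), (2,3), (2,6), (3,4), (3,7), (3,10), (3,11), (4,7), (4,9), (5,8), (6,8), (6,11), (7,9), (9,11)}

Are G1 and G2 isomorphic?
Yes, isomorphic

The graphs are isomorphic.
One valid mapping φ: V(G1) → V(G2): 0→1, 1→9, 2→5, 3→7, 4→8, 5→2, 6→0, 7→10, 8→4, 9→3, 10→6, 11→11

Verify φ preserves adjacency — for each edge of G1, its image is an edge of G2:
  (0,5) → (φ(0),φ(5)) = (1,2) ∈ E(G2) ✓
  (0,10) → (φ(0),φ(10)) = (1,6) ∈ E(G2) ✓
  (1,3) → (φ(1),φ(3)) = (7,9) ∈ E(G2) ✓
  (1,8) → (φ(1),φ(8)) = (4,9) ∈ E(G2) ✓
  (1,11) → (φ(1),φ(11)) = (9,11) ∈ E(G2) ✓
  (2,4) → (φ(2),φ(4)) = (5,8) ∈ E(G2) ✓
  (2,6) → (φ(2),φ(6)) = (0,5) ∈ E(G2) ✓
  (3,6) → (φ(3),φ(6)) = (0,7) ∈ E(G2) ✓
  (3,8) → (φ(3),φ(8)) = (4,7) ∈ E(G2) ✓
  (3,9) → (φ(3),φ(9)) = (3,7) ∈ E(G2) ✓
  (4,6) → (φ(4),φ(6)) = (0,8) ∈ E(G2) ✓
  (4,10) → (φ(4),φ(10)) = (6,8) ∈ E(G2) ✓
  (5,6) → (φ(5),φ(6)) = (0,2) ∈ E(G2) ✓
  (5,9) → (φ(5),φ(9)) = (2,3) ∈ E(G2) ✓
  (5,10) → (φ(5),φ(10)) = (2,6) ∈ E(G2) ✓
  (6,8) → (φ(6),φ(8)) = (0,4) ∈ E(G2) ✓
  (6,9) → (φ(6),φ(9)) = (0,3) ∈ E(G2) ✓
  (6,10) → (φ(6),φ(10)) = (0,6) ∈ E(G2) ✓
  (6,11) → (φ(6),φ(11)) = (0,11) ∈ E(G2) ✓
  (7,9) → (φ(7),φ(9)) = (3,10) ∈ E(G2) ✓
  (8,9) → (φ(8),φ(9)) = (3,4) ∈ E(G2) ✓
  (9,11) → (φ(9),φ(11)) = (3,11) ∈ E(G2) ✓
  (10,11) → (φ(10),φ(11)) = (6,11) ∈ E(G2) ✓
All 23 edges of G1 map to edges of G2, and |E(G1)| = |E(G2)| = 23, so φ is a bijection on edges as well as vertices. Hence G1 ≅ G2.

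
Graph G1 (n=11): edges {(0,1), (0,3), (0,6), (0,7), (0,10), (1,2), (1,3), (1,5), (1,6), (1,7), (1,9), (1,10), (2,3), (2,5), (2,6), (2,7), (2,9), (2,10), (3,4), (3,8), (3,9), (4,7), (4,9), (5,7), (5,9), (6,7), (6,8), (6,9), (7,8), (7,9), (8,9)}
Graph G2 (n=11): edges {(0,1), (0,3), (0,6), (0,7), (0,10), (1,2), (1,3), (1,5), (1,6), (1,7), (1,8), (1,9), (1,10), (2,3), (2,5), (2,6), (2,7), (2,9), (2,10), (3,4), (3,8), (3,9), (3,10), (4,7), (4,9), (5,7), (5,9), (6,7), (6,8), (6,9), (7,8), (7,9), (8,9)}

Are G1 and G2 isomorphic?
No, not isomorphic

The graphs are NOT isomorphic.

Counting edges: G1 has 31 edge(s); G2 has 33 edge(s).
Edge count is an isomorphism invariant (a bijection on vertices induces a bijection on edges), so differing edge counts rule out isomorphism.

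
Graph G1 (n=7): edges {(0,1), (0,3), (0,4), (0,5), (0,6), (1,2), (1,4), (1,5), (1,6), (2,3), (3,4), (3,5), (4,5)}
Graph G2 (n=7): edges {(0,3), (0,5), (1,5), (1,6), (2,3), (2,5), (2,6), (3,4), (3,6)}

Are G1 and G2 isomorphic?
No, not isomorphic

The graphs are NOT isomorphic.

Degrees in G1: deg(0)=5, deg(1)=5, deg(2)=2, deg(3)=4, deg(4)=4, deg(5)=4, deg(6)=2.
Sorted degree sequence of G1: [5, 5, 4, 4, 4, 2, 2].
Degrees in G2: deg(0)=2, deg(1)=2, deg(2)=3, deg(3)=4, deg(4)=1, deg(5)=3, deg(6)=3.
Sorted degree sequence of G2: [4, 3, 3, 3, 2, 2, 1].
The (sorted) degree sequence is an isomorphism invariant, so since G1 and G2 have different degree sequences they cannot be isomorphic.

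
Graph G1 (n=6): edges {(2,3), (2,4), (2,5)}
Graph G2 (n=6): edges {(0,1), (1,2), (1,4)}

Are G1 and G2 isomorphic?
Yes, isomorphic

The graphs are isomorphic.
One valid mapping φ: V(G1) → V(G2): 0→5, 1→3, 2→1, 3→0, 4→2, 5→4

Verify φ preserves adjacency — for each edge of G1, its image is an edge of G2:
  (2,3) → (φ(2),φ(3)) = (0,1) ∈ E(G2) ✓
  (2,4) → (φ(2),φ(4)) = (1,2) ∈ E(G2) ✓
  (2,5) → (φ(2),φ(5)) = (1,4) ∈ E(G2) ✓
All 3 edges of G1 map to edges of G2, and |E(G1)| = |E(G2)| = 3, so φ is a bijection on edges as well as vertices. Hence G1 ≅ G2.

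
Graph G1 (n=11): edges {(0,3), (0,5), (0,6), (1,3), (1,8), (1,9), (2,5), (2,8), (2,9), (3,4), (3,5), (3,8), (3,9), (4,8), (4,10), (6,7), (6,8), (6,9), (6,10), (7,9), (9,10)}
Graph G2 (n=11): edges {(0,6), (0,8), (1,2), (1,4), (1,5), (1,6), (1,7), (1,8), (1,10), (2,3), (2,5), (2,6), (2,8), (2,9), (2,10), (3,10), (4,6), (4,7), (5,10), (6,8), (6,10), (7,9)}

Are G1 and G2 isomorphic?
No, not isomorphic

The graphs are NOT isomorphic.

Counting triangles (3-cliques): G1 has 6, G2 has 14.
Triangle count is an isomorphism invariant, so differing triangle counts rule out isomorphism.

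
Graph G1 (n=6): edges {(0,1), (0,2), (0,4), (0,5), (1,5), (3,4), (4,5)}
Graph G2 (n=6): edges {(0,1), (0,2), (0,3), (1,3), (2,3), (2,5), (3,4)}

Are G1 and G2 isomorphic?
Yes, isomorphic

The graphs are isomorphic.
One valid mapping φ: V(G1) → V(G2): 0→3, 1→1, 2→4, 3→5, 4→2, 5→0

Verify φ preserves adjacency — for each edge of G1, its image is an edge of G2:
  (0,1) → (φ(0),φ(1)) = (1,3) ∈ E(G2) ✓
  (0,2) → (φ(0),φ(2)) = (3,4) ∈ E(G2) ✓
  (0,4) → (φ(0),φ(4)) = (2,3) ∈ E(G2) ✓
  (0,5) → (φ(0),φ(5)) = (0,3) ∈ E(G2) ✓
  (1,5) → (φ(1),φ(5)) = (0,1) ∈ E(G2) ✓
  (3,4) → (φ(3),φ(4)) = (2,5) ∈ E(G2) ✓
  (4,5) → (φ(4),φ(5)) = (0,2) ∈ E(G2) ✓
All 7 edges of G1 map to edges of G2, and |E(G1)| = |E(G2)| = 7, so φ is a bijection on edges as well as vertices. Hence G1 ≅ G2.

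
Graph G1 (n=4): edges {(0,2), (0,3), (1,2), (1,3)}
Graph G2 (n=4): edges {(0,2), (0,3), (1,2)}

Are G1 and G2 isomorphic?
No, not isomorphic

The graphs are NOT isomorphic.

Counting edges: G1 has 4 edge(s); G2 has 3 edge(s).
Edge count is an isomorphism invariant (a bijection on vertices induces a bijection on edges), so differing edge counts rule out isomorphism.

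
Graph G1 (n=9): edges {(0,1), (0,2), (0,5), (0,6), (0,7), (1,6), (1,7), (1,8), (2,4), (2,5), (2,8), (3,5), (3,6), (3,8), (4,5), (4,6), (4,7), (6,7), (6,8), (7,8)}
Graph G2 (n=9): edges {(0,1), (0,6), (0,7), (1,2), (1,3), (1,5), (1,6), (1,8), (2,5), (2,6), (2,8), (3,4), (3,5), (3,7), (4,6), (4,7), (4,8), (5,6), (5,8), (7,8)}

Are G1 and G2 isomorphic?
Yes, isomorphic

The graphs are isomorphic.
One valid mapping φ: V(G1) → V(G2): 0→8, 1→2, 2→4, 3→0, 4→3, 5→7, 6→1, 7→5, 8→6

Verify φ preserves adjacency — for each edge of G1, its image is an edge of G2:
  (0,1) → (φ(0),φ(1)) = (2,8) ∈ E(G2) ✓
  (0,2) → (φ(0),φ(2)) = (4,8) ∈ E(G2) ✓
  (0,5) → (φ(0),φ(5)) = (7,8) ∈ E(G2) ✓
  (0,6) → (φ(0),φ(6)) = (1,8) ∈ E(G2) ✓
  (0,7) → (φ(0),φ(7)) = (5,8) ∈ E(G2) ✓
  (1,6) → (φ(1),φ(6)) = (1,2) ∈ E(G2) ✓
  (1,7) → (φ(1),φ(7)) = (2,5) ∈ E(G2) ✓
  (1,8) → (φ(1),φ(8)) = (2,6) ∈ E(G2) ✓
  (2,4) → (φ(2),φ(4)) = (3,4) ∈ E(G2) ✓
  (2,5) → (φ(2),φ(5)) = (4,7) ∈ E(G2) ✓
  (2,8) → (φ(2),φ(8)) = (4,6) ∈ E(G2) ✓
  (3,5) → (φ(3),φ(5)) = (0,7) ∈ E(G2) ✓
  (3,6) → (φ(3),φ(6)) = (0,1) ∈ E(G2) ✓
  (3,8) → (φ(3),φ(8)) = (0,6) ∈ E(G2) ✓
  (4,5) → (φ(4),φ(5)) = (3,7) ∈ E(G2) ✓
  (4,6) → (φ(4),φ(6)) = (1,3) ∈ E(G2) ✓
  (4,7) → (φ(4),φ(7)) = (3,5) ∈ E(G2) ✓
  (6,7) → (φ(6),φ(7)) = (1,5) ∈ E(G2) ✓
  (6,8) → (φ(6),φ(8)) = (1,6) ∈ E(G2) ✓
  (7,8) → (φ(7),φ(8)) = (5,6) ∈ E(G2) ✓
All 20 edges of G1 map to edges of G2, and |E(G1)| = |E(G2)| = 20, so φ is a bijection on edges as well as vertices. Hence G1 ≅ G2.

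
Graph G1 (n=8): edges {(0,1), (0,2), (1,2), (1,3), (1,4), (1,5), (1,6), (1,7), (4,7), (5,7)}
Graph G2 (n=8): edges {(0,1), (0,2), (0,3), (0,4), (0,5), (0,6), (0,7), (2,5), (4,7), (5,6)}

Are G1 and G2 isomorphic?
Yes, isomorphic

The graphs are isomorphic.
One valid mapping φ: V(G1) → V(G2): 0→4, 1→0, 2→7, 3→3, 4→6, 5→2, 6→1, 7→5

Verify φ preserves adjacency — for each edge of G1, its image is an edge of G2:
  (0,1) → (φ(0),φ(1)) = (0,4) ∈ E(G2) ✓
  (0,2) → (φ(0),φ(2)) = (4,7) ∈ E(G2) ✓
  (1,2) → (φ(1),φ(2)) = (0,7) ∈ E(G2) ✓
  (1,3) → (φ(1),φ(3)) = (0,3) ∈ E(G2) ✓
  (1,4) → (φ(1),φ(4)) = (0,6) ∈ E(G2) ✓
  (1,5) → (φ(1),φ(5)) = (0,2) ∈ E(G2) ✓
  (1,6) → (φ(1),φ(6)) = (0,1) ∈ E(G2) ✓
  (1,7) → (φ(1),φ(7)) = (0,5) ∈ E(G2) ✓
  (4,7) → (φ(4),φ(7)) = (5,6) ∈ E(G2) ✓
  (5,7) → (φ(5),φ(7)) = (2,5) ∈ E(G2) ✓
All 10 edges of G1 map to edges of G2, and |E(G1)| = |E(G2)| = 10, so φ is a bijection on edges as well as vertices. Hence G1 ≅ G2.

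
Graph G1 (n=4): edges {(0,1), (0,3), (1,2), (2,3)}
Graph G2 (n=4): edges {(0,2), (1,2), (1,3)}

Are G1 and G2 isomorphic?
No, not isomorphic

The graphs are NOT isomorphic.

Degrees in G1: deg(0)=2, deg(1)=2, deg(2)=2, deg(3)=2.
Sorted degree sequence of G1: [2, 2, 2, 2].
Degrees in G2: deg(0)=1, deg(1)=2, deg(2)=2, deg(3)=1.
Sorted degree sequence of G2: [2, 2, 1, 1].
The (sorted) degree sequence is an isomorphism invariant, so since G1 and G2 have different degree sequences they cannot be isomorphic.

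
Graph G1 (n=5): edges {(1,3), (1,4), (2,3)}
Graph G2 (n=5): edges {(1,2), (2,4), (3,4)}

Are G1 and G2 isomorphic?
Yes, isomorphic

The graphs are isomorphic.
One valid mapping φ: V(G1) → V(G2): 0→0, 1→4, 2→1, 3→2, 4→3

Verify φ preserves adjacency — for each edge of G1, its image is an edge of G2:
  (1,3) → (φ(1),φ(3)) = (2,4) ∈ E(G2) ✓
  (1,4) → (φ(1),φ(4)) = (3,4) ∈ E(G2) ✓
  (2,3) → (φ(2),φ(3)) = (1,2) ∈ E(G2) ✓
All 3 edges of G1 map to edges of G2, and |E(G1)| = |E(G2)| = 3, so φ is a bijection on edges as well as vertices. Hence G1 ≅ G2.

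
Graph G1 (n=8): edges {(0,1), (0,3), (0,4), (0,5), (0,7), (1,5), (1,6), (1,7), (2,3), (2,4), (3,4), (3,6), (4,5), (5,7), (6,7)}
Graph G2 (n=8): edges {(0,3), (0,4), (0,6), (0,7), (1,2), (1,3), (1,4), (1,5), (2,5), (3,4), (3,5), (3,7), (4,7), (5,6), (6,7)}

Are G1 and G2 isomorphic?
Yes, isomorphic

The graphs are isomorphic.
One valid mapping φ: V(G1) → V(G2): 0→3, 1→0, 2→2, 3→5, 4→1, 5→4, 6→6, 7→7

Verify φ preserves adjacency — for each edge of G1, its image is an edge of G2:
  (0,1) → (φ(0),φ(1)) = (0,3) ∈ E(G2) ✓
  (0,3) → (φ(0),φ(3)) = (3,5) ∈ E(G2) ✓
  (0,4) → (φ(0),φ(4)) = (1,3) ∈ E(G2) ✓
  (0,5) → (φ(0),φ(5)) = (3,4) ∈ E(G2) ✓
  (0,7) → (φ(0),φ(7)) = (3,7) ∈ E(G2) ✓
  (1,5) → (φ(1),φ(5)) = (0,4) ∈ E(G2) ✓
  (1,6) → (φ(1),φ(6)) = (0,6) ∈ E(G2) ✓
  (1,7) → (φ(1),φ(7)) = (0,7) ∈ E(G2) ✓
  (2,3) → (φ(2),φ(3)) = (2,5) ∈ E(G2) ✓
  (2,4) → (φ(2),φ(4)) = (1,2) ∈ E(G2) ✓
  (3,4) → (φ(3),φ(4)) = (1,5) ∈ E(G2) ✓
  (3,6) → (φ(3),φ(6)) = (5,6) ∈ E(G2) ✓
  (4,5) → (φ(4),φ(5)) = (1,4) ∈ E(G2) ✓
  (5,7) → (φ(5),φ(7)) = (4,7) ∈ E(G2) ✓
  (6,7) → (φ(6),φ(7)) = (6,7) ∈ E(G2) ✓
All 15 edges of G1 map to edges of G2, and |E(G1)| = |E(G2)| = 15, so φ is a bijection on edges as well as vertices. Hence G1 ≅ G2.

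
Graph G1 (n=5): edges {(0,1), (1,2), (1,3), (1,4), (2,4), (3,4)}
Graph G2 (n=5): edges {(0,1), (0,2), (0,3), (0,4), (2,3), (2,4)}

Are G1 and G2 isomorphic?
Yes, isomorphic

The graphs are isomorphic.
One valid mapping φ: V(G1) → V(G2): 0→1, 1→0, 2→3, 3→4, 4→2

Verify φ preserves adjacency — for each edge of G1, its image is an edge of G2:
  (0,1) → (φ(0),φ(1)) = (0,1) ∈ E(G2) ✓
  (1,2) → (φ(1),φ(2)) = (0,3) ∈ E(G2) ✓
  (1,3) → (φ(1),φ(3)) = (0,4) ∈ E(G2) ✓
  (1,4) → (φ(1),φ(4)) = (0,2) ∈ E(G2) ✓
  (2,4) → (φ(2),φ(4)) = (2,3) ∈ E(G2) ✓
  (3,4) → (φ(3),φ(4)) = (2,4) ∈ E(G2) ✓
All 6 edges of G1 map to edges of G2, and |E(G1)| = |E(G2)| = 6, so φ is a bijection on edges as well as vertices. Hence G1 ≅ G2.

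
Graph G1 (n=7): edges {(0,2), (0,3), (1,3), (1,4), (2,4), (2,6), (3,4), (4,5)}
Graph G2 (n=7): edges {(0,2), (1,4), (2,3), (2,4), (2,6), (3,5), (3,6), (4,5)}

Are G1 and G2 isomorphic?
Yes, isomorphic

The graphs are isomorphic.
One valid mapping φ: V(G1) → V(G2): 0→5, 1→6, 2→4, 3→3, 4→2, 5→0, 6→1

Verify φ preserves adjacency — for each edge of G1, its image is an edge of G2:
  (0,2) → (φ(0),φ(2)) = (4,5) ∈ E(G2) ✓
  (0,3) → (φ(0),φ(3)) = (3,5) ∈ E(G2) ✓
  (1,3) → (φ(1),φ(3)) = (3,6) ∈ E(G2) ✓
  (1,4) → (φ(1),φ(4)) = (2,6) ∈ E(G2) ✓
  (2,4) → (φ(2),φ(4)) = (2,4) ∈ E(G2) ✓
  (2,6) → (φ(2),φ(6)) = (1,4) ∈ E(G2) ✓
  (3,4) → (φ(3),φ(4)) = (2,3) ∈ E(G2) ✓
  (4,5) → (φ(4),φ(5)) = (0,2) ∈ E(G2) ✓
All 8 edges of G1 map to edges of G2, and |E(G1)| = |E(G2)| = 8, so φ is a bijection on edges as well as vertices. Hence G1 ≅ G2.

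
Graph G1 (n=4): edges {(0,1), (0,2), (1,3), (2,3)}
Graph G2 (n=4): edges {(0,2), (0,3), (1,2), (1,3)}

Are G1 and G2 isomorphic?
Yes, isomorphic

The graphs are isomorphic.
One valid mapping φ: V(G1) → V(G2): 0→0, 1→3, 2→2, 3→1

Verify φ preserves adjacency — for each edge of G1, its image is an edge of G2:
  (0,1) → (φ(0),φ(1)) = (0,3) ∈ E(G2) ✓
  (0,2) → (φ(0),φ(2)) = (0,2) ∈ E(G2) ✓
  (1,3) → (φ(1),φ(3)) = (1,3) ∈ E(G2) ✓
  (2,3) → (φ(2),φ(3)) = (1,2) ∈ E(G2) ✓
All 4 edges of G1 map to edges of G2, and |E(G1)| = |E(G2)| = 4, so φ is a bijection on edges as well as vertices. Hence G1 ≅ G2.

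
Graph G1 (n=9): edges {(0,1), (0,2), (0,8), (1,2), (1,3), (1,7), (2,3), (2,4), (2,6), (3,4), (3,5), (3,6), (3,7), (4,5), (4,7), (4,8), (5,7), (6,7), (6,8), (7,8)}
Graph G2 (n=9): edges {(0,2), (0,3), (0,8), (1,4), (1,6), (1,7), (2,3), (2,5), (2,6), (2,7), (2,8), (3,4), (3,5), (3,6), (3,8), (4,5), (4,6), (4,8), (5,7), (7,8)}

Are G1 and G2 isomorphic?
Yes, isomorphic

The graphs are isomorphic.
One valid mapping φ: V(G1) → V(G2): 0→1, 1→6, 2→4, 3→3, 4→8, 5→0, 6→5, 7→2, 8→7

Verify φ preserves adjacency — for each edge of G1, its image is an edge of G2:
  (0,1) → (φ(0),φ(1)) = (1,6) ∈ E(G2) ✓
  (0,2) → (φ(0),φ(2)) = (1,4) ∈ E(G2) ✓
  (0,8) → (φ(0),φ(8)) = (1,7) ∈ E(G2) ✓
  (1,2) → (φ(1),φ(2)) = (4,6) ∈ E(G2) ✓
  (1,3) → (φ(1),φ(3)) = (3,6) ∈ E(G2) ✓
  (1,7) → (φ(1),φ(7)) = (2,6) ∈ E(G2) ✓
  (2,3) → (φ(2),φ(3)) = (3,4) ∈ E(G2) ✓
  (2,4) → (φ(2),φ(4)) = (4,8) ∈ E(G2) ✓
  (2,6) → (φ(2),φ(6)) = (4,5) ∈ E(G2) ✓
  (3,4) → (φ(3),φ(4)) = (3,8) ∈ E(G2) ✓
  (3,5) → (φ(3),φ(5)) = (0,3) ∈ E(G2) ✓
  (3,6) → (φ(3),φ(6)) = (3,5) ∈ E(G2) ✓
  (3,7) → (φ(3),φ(7)) = (2,3) ∈ E(G2) ✓
  (4,5) → (φ(4),φ(5)) = (0,8) ∈ E(G2) ✓
  (4,7) → (φ(4),φ(7)) = (2,8) ∈ E(G2) ✓
  (4,8) → (φ(4),φ(8)) = (7,8) ∈ E(G2) ✓
  (5,7) → (φ(5),φ(7)) = (0,2) ∈ E(G2) ✓
  (6,7) → (φ(6),φ(7)) = (2,5) ∈ E(G2) ✓
  (6,8) → (φ(6),φ(8)) = (5,7) ∈ E(G2) ✓
  (7,8) → (φ(7),φ(8)) = (2,7) ∈ E(G2) ✓
All 20 edges of G1 map to edges of G2, and |E(G1)| = |E(G2)| = 20, so φ is a bijection on edges as well as vertices. Hence G1 ≅ G2.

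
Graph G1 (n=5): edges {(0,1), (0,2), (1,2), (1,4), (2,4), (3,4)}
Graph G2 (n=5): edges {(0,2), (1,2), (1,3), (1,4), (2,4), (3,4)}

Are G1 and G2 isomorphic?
Yes, isomorphic

The graphs are isomorphic.
One valid mapping φ: V(G1) → V(G2): 0→3, 1→4, 2→1, 3→0, 4→2

Verify φ preserves adjacency — for each edge of G1, its image is an edge of G2:
  (0,1) → (φ(0),φ(1)) = (3,4) ∈ E(G2) ✓
  (0,2) → (φ(0),φ(2)) = (1,3) ∈ E(G2) ✓
  (1,2) → (φ(1),φ(2)) = (1,4) ∈ E(G2) ✓
  (1,4) → (φ(1),φ(4)) = (2,4) ∈ E(G2) ✓
  (2,4) → (φ(2),φ(4)) = (1,2) ∈ E(G2) ✓
  (3,4) → (φ(3),φ(4)) = (0,2) ∈ E(G2) ✓
All 6 edges of G1 map to edges of G2, and |E(G1)| = |E(G2)| = 6, so φ is a bijection on edges as well as vertices. Hence G1 ≅ G2.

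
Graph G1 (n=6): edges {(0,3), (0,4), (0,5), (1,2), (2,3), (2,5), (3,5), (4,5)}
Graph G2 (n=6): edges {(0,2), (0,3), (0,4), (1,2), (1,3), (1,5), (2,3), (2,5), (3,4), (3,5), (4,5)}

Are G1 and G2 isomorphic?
No, not isomorphic

The graphs are NOT isomorphic.

Degrees in G1: deg(0)=3, deg(1)=1, deg(2)=3, deg(3)=3, deg(4)=2, deg(5)=4.
Sorted degree sequence of G1: [4, 3, 3, 3, 2, 1].
Degrees in G2: deg(0)=3, deg(1)=3, deg(2)=4, deg(3)=5, deg(4)=3, deg(5)=4.
Sorted degree sequence of G2: [5, 4, 4, 3, 3, 3].
The (sorted) degree sequence is an isomorphism invariant, so since G1 and G2 have different degree sequences they cannot be isomorphic.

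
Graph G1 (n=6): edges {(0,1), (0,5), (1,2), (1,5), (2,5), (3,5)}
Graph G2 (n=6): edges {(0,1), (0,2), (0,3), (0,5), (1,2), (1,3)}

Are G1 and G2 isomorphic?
Yes, isomorphic

The graphs are isomorphic.
One valid mapping φ: V(G1) → V(G2): 0→3, 1→1, 2→2, 3→5, 4→4, 5→0

Verify φ preserves adjacency — for each edge of G1, its image is an edge of G2:
  (0,1) → (φ(0),φ(1)) = (1,3) ∈ E(G2) ✓
  (0,5) → (φ(0),φ(5)) = (0,3) ∈ E(G2) ✓
  (1,2) → (φ(1),φ(2)) = (1,2) ∈ E(G2) ✓
  (1,5) → (φ(1),φ(5)) = (0,1) ∈ E(G2) ✓
  (2,5) → (φ(2),φ(5)) = (0,2) ∈ E(G2) ✓
  (3,5) → (φ(3),φ(5)) = (0,5) ∈ E(G2) ✓
All 6 edges of G1 map to edges of G2, and |E(G1)| = |E(G2)| = 6, so φ is a bijection on edges as well as vertices. Hence G1 ≅ G2.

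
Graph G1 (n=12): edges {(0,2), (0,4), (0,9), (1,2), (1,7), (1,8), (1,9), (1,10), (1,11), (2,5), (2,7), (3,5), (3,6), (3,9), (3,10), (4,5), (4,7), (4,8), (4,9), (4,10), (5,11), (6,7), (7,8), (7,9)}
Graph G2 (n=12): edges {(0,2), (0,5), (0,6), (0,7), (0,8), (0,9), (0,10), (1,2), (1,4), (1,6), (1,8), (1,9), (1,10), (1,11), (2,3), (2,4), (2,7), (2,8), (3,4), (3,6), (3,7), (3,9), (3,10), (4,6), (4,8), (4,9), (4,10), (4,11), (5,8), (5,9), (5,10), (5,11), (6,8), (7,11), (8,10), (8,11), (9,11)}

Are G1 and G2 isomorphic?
No, not isomorphic

The graphs are NOT isomorphic.

Degrees in G1: deg(0)=3, deg(1)=6, deg(2)=4, deg(3)=4, deg(4)=6, deg(5)=4, deg(6)=2, deg(7)=6, deg(8)=3, deg(9)=5, deg(10)=3, deg(11)=2.
Sorted degree sequence of G1: [6, 6, 6, 5, 4, 4, 4, 3, 3, 3, 2, 2].
Degrees in G2: deg(0)=7, deg(1)=7, deg(2)=6, deg(3)=6, deg(4)=8, deg(5)=5, deg(6)=5, deg(7)=4, deg(8)=8, deg(9)=6, deg(10)=6, deg(11)=6.
Sorted degree sequence of G2: [8, 8, 7, 7, 6, 6, 6, 6, 6, 5, 5, 4].
The (sorted) degree sequence is an isomorphism invariant, so since G1 and G2 have different degree sequences they cannot be isomorphic.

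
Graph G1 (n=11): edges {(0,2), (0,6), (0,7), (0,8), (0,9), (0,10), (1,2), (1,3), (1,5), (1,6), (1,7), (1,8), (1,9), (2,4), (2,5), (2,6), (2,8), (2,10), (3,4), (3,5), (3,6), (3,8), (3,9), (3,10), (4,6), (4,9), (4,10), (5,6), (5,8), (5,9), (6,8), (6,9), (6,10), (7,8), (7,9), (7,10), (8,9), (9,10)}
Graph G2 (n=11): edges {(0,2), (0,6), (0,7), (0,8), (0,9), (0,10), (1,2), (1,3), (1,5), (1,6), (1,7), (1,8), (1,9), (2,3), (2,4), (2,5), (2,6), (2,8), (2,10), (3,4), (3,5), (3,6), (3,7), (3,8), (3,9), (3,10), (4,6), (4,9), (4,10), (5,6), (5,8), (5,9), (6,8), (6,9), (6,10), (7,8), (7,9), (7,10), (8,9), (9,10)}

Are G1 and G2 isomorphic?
No, not isomorphic

The graphs are NOT isomorphic.

Counting edges: G1 has 38 edge(s); G2 has 40 edge(s).
Edge count is an isomorphism invariant (a bijection on vertices induces a bijection on edges), so differing edge counts rule out isomorphism.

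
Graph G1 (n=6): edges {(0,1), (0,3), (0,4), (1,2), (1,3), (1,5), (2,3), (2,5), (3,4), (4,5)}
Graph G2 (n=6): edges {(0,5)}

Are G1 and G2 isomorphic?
No, not isomorphic

The graphs are NOT isomorphic.

Connected components of G1: 1 component(s) with vertex sets [[0, 1, 2, 3, 4, 5]], sizes [6].
Connected components of G2: 5 component(s) with vertex sets [[1], [2], [3], [4], [0, 5]], sizes [1, 1, 1, 1, 2].
The number of connected components (and the multiset of component sizes) is an isomorphism invariant — an isomorphism maps each component of G1 bijectively onto a component of G2. Since G1 has 1 component(s) and G2 has 5, they cannot be isomorphic.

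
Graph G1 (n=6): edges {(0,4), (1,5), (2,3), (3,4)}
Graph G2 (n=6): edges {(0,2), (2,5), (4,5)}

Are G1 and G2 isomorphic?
No, not isomorphic

The graphs are NOT isomorphic.

Connected components of G1: 2 component(s) with vertex sets [[1, 5], [0, 2, 3, 4]], sizes [2, 4].
Connected components of G2: 3 component(s) with vertex sets [[1], [3], [0, 2, 4, 5]], sizes [1, 1, 4].
The number of connected components (and the multiset of component sizes) is an isomorphism invariant — an isomorphism maps each component of G1 bijectively onto a component of G2. Since G1 has 2 component(s) and G2 has 3, they cannot be isomorphic.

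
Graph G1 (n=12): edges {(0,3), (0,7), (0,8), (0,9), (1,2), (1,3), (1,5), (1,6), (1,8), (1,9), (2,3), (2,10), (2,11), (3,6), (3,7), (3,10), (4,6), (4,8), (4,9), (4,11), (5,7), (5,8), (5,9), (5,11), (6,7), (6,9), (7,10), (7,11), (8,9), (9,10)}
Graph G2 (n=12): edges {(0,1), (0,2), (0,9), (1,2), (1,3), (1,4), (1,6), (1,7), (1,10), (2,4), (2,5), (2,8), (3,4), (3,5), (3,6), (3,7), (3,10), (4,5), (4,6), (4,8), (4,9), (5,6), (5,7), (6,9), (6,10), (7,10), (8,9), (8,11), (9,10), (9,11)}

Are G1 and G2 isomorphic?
No, not isomorphic

The graphs are NOT isomorphic.

Counting triangles (3-cliques): G1 has 15, G2 has 22.
Triangle count is an isomorphism invariant, so differing triangle counts rule out isomorphism.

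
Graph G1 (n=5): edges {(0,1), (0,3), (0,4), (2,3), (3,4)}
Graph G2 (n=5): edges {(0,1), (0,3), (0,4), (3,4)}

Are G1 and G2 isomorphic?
No, not isomorphic

The graphs are NOT isomorphic.

Counting edges: G1 has 5 edge(s); G2 has 4 edge(s).
Edge count is an isomorphism invariant (a bijection on vertices induces a bijection on edges), so differing edge counts rule out isomorphism.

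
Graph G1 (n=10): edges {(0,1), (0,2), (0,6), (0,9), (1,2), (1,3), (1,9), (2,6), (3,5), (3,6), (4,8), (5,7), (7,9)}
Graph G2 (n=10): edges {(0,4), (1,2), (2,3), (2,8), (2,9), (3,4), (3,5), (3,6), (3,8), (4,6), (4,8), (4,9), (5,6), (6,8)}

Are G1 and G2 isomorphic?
No, not isomorphic

The graphs are NOT isomorphic.

Degrees in G1: deg(0)=4, deg(1)=4, deg(2)=3, deg(3)=3, deg(4)=1, deg(5)=2, deg(6)=3, deg(7)=2, deg(8)=1, deg(9)=3.
Sorted degree sequence of G1: [4, 4, 3, 3, 3, 3, 2, 2, 1, 1].
Degrees in G2: deg(0)=1, deg(1)=1, deg(2)=4, deg(3)=5, deg(4)=5, deg(5)=2, deg(6)=4, deg(7)=0, deg(8)=4, deg(9)=2.
Sorted degree sequence of G2: [5, 5, 4, 4, 4, 2, 2, 1, 1, 0].
The (sorted) degree sequence is an isomorphism invariant, so since G1 and G2 have different degree sequences they cannot be isomorphic.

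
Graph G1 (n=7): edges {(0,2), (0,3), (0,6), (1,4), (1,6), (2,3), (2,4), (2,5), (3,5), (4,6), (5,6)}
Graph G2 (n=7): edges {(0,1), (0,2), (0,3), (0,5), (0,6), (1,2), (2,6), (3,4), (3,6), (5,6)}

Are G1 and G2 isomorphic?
No, not isomorphic

The graphs are NOT isomorphic.

Degrees in G1: deg(0)=3, deg(1)=2, deg(2)=4, deg(3)=3, deg(4)=3, deg(5)=3, deg(6)=4.
Sorted degree sequence of G1: [4, 4, 3, 3, 3, 3, 2].
Degrees in G2: deg(0)=5, deg(1)=2, deg(2)=3, deg(3)=3, deg(4)=1, deg(5)=2, deg(6)=4.
Sorted degree sequence of G2: [5, 4, 3, 3, 2, 2, 1].
The (sorted) degree sequence is an isomorphism invariant, so since G1 and G2 have different degree sequences they cannot be isomorphic.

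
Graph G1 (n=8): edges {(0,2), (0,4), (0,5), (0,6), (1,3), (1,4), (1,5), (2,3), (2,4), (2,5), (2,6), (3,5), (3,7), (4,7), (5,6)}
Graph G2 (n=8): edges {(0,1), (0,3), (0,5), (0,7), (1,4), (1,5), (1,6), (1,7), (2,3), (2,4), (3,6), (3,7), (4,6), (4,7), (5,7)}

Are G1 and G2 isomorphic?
Yes, isomorphic

The graphs are isomorphic.
One valid mapping φ: V(G1) → V(G2): 0→0, 1→6, 2→7, 3→4, 4→3, 5→1, 6→5, 7→2

Verify φ preserves adjacency — for each edge of G1, its image is an edge of G2:
  (0,2) → (φ(0),φ(2)) = (0,7) ∈ E(G2) ✓
  (0,4) → (φ(0),φ(4)) = (0,3) ∈ E(G2) ✓
  (0,5) → (φ(0),φ(5)) = (0,1) ∈ E(G2) ✓
  (0,6) → (φ(0),φ(6)) = (0,5) ∈ E(G2) ✓
  (1,3) → (φ(1),φ(3)) = (4,6) ∈ E(G2) ✓
  (1,4) → (φ(1),φ(4)) = (3,6) ∈ E(G2) ✓
  (1,5) → (φ(1),φ(5)) = (1,6) ∈ E(G2) ✓
  (2,3) → (φ(2),φ(3)) = (4,7) ∈ E(G2) ✓
  (2,4) → (φ(2),φ(4)) = (3,7) ∈ E(G2) ✓
  (2,5) → (φ(2),φ(5)) = (1,7) ∈ E(G2) ✓
  (2,6) → (φ(2),φ(6)) = (5,7) ∈ E(G2) ✓
  (3,5) → (φ(3),φ(5)) = (1,4) ∈ E(G2) ✓
  (3,7) → (φ(3),φ(7)) = (2,4) ∈ E(G2) ✓
  (4,7) → (φ(4),φ(7)) = (2,3) ∈ E(G2) ✓
  (5,6) → (φ(5),φ(6)) = (1,5) ∈ E(G2) ✓
All 15 edges of G1 map to edges of G2, and |E(G1)| = |E(G2)| = 15, so φ is a bijection on edges as well as vertices. Hence G1 ≅ G2.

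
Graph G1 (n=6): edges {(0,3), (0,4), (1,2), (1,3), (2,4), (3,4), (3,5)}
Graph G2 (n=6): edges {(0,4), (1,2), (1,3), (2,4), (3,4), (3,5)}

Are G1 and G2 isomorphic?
No, not isomorphic

The graphs are NOT isomorphic.

Counting edges: G1 has 7 edge(s); G2 has 6 edge(s).
Edge count is an isomorphism invariant (a bijection on vertices induces a bijection on edges), so differing edge counts rule out isomorphism.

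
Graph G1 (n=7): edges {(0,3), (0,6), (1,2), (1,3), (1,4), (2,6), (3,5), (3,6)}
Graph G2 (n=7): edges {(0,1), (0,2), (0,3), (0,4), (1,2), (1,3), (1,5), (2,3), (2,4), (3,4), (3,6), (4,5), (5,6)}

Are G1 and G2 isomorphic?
No, not isomorphic

The graphs are NOT isomorphic.

Degrees in G1: deg(0)=2, deg(1)=3, deg(2)=2, deg(3)=4, deg(4)=1, deg(5)=1, deg(6)=3.
Sorted degree sequence of G1: [4, 3, 3, 2, 2, 1, 1].
Degrees in G2: deg(0)=4, deg(1)=4, deg(2)=4, deg(3)=5, deg(4)=4, deg(5)=3, deg(6)=2.
Sorted degree sequence of G2: [5, 4, 4, 4, 4, 3, 2].
The (sorted) degree sequence is an isomorphism invariant, so since G1 and G2 have different degree sequences they cannot be isomorphic.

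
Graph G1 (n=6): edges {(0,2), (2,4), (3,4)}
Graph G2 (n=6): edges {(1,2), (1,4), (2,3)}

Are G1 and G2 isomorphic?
Yes, isomorphic

The graphs are isomorphic.
One valid mapping φ: V(G1) → V(G2): 0→4, 1→5, 2→1, 3→3, 4→2, 5→0

Verify φ preserves adjacency — for each edge of G1, its image is an edge of G2:
  (0,2) → (φ(0),φ(2)) = (1,4) ∈ E(G2) ✓
  (2,4) → (φ(2),φ(4)) = (1,2) ∈ E(G2) ✓
  (3,4) → (φ(3),φ(4)) = (2,3) ∈ E(G2) ✓
All 3 edges of G1 map to edges of G2, and |E(G1)| = |E(G2)| = 3, so φ is a bijection on edges as well as vertices. Hence G1 ≅ G2.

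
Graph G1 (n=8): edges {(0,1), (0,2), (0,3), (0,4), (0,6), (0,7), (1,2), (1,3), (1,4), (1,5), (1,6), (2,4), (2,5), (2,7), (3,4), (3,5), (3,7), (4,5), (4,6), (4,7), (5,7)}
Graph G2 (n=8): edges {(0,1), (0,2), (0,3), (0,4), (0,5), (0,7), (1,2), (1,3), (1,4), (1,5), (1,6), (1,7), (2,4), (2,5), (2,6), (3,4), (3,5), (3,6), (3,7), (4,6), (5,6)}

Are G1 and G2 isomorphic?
Yes, isomorphic

The graphs are isomorphic.
One valid mapping φ: V(G1) → V(G2): 0→0, 1→3, 2→4, 3→5, 4→1, 5→6, 6→7, 7→2

Verify φ preserves adjacency — for each edge of G1, its image is an edge of G2:
  (0,1) → (φ(0),φ(1)) = (0,3) ∈ E(G2) ✓
  (0,2) → (φ(0),φ(2)) = (0,4) ∈ E(G2) ✓
  (0,3) → (φ(0),φ(3)) = (0,5) ∈ E(G2) ✓
  (0,4) → (φ(0),φ(4)) = (0,1) ∈ E(G2) ✓
  (0,6) → (φ(0),φ(6)) = (0,7) ∈ E(G2) ✓
  (0,7) → (φ(0),φ(7)) = (0,2) ∈ E(G2) ✓
  (1,2) → (φ(1),φ(2)) = (3,4) ∈ E(G2) ✓
  (1,3) → (φ(1),φ(3)) = (3,5) ∈ E(G2) ✓
  (1,4) → (φ(1),φ(4)) = (1,3) ∈ E(G2) ✓
  (1,5) → (φ(1),φ(5)) = (3,6) ∈ E(G2) ✓
  (1,6) → (φ(1),φ(6)) = (3,7) ∈ E(G2) ✓
  (2,4) → (φ(2),φ(4)) = (1,4) ∈ E(G2) ✓
  (2,5) → (φ(2),φ(5)) = (4,6) ∈ E(G2) ✓
  (2,7) → (φ(2),φ(7)) = (2,4) ∈ E(G2) ✓
  (3,4) → (φ(3),φ(4)) = (1,5) ∈ E(G2) ✓
  (3,5) → (φ(3),φ(5)) = (5,6) ∈ E(G2) ✓
  (3,7) → (φ(3),φ(7)) = (2,5) ∈ E(G2) ✓
  (4,5) → (φ(4),φ(5)) = (1,6) ∈ E(G2) ✓
  (4,6) → (φ(4),φ(6)) = (1,7) ∈ E(G2) ✓
  (4,7) → (φ(4),φ(7)) = (1,2) ∈ E(G2) ✓
  (5,7) → (φ(5),φ(7)) = (2,6) ∈ E(G2) ✓
All 21 edges of G1 map to edges of G2, and |E(G1)| = |E(G2)| = 21, so φ is a bijection on edges as well as vertices. Hence G1 ≅ G2.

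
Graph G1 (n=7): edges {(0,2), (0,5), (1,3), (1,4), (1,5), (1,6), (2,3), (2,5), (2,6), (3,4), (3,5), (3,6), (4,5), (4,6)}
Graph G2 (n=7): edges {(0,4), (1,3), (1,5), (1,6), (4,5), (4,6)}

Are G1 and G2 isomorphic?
No, not isomorphic

The graphs are NOT isomorphic.

Connected components of G1: 1 component(s) with vertex sets [[0, 1, 2, 3, 4, 5, 6]], sizes [7].
Connected components of G2: 2 component(s) with vertex sets [[2], [0, 1, 3, 4, 5, 6]], sizes [1, 6].
The number of connected components (and the multiset of component sizes) is an isomorphism invariant — an isomorphism maps each component of G1 bijectively onto a component of G2. Since G1 has 1 component(s) and G2 has 2, they cannot be isomorphic.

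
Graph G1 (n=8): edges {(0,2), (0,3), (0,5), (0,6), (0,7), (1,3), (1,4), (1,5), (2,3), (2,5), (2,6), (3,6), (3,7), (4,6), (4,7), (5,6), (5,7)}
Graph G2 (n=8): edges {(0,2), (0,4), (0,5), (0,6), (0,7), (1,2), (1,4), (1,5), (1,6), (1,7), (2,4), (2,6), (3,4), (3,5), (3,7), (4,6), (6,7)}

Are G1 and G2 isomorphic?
Yes, isomorphic

The graphs are isomorphic.
One valid mapping φ: V(G1) → V(G2): 0→6, 1→5, 2→2, 3→0, 4→3, 5→1, 6→4, 7→7

Verify φ preserves adjacency — for each edge of G1, its image is an edge of G2:
  (0,2) → (φ(0),φ(2)) = (2,6) ∈ E(G2) ✓
  (0,3) → (φ(0),φ(3)) = (0,6) ∈ E(G2) ✓
  (0,5) → (φ(0),φ(5)) = (1,6) ∈ E(G2) ✓
  (0,6) → (φ(0),φ(6)) = (4,6) ∈ E(G2) ✓
  (0,7) → (φ(0),φ(7)) = (6,7) ∈ E(G2) ✓
  (1,3) → (φ(1),φ(3)) = (0,5) ∈ E(G2) ✓
  (1,4) → (φ(1),φ(4)) = (3,5) ∈ E(G2) ✓
  (1,5) → (φ(1),φ(5)) = (1,5) ∈ E(G2) ✓
  (2,3) → (φ(2),φ(3)) = (0,2) ∈ E(G2) ✓
  (2,5) → (φ(2),φ(5)) = (1,2) ∈ E(G2) ✓
  (2,6) → (φ(2),φ(6)) = (2,4) ∈ E(G2) ✓
  (3,6) → (φ(3),φ(6)) = (0,4) ∈ E(G2) ✓
  (3,7) → (φ(3),φ(7)) = (0,7) ∈ E(G2) ✓
  (4,6) → (φ(4),φ(6)) = (3,4) ∈ E(G2) ✓
  (4,7) → (φ(4),φ(7)) = (3,7) ∈ E(G2) ✓
  (5,6) → (φ(5),φ(6)) = (1,4) ∈ E(G2) ✓
  (5,7) → (φ(5),φ(7)) = (1,7) ∈ E(G2) ✓
All 17 edges of G1 map to edges of G2, and |E(G1)| = |E(G2)| = 17, so φ is a bijection on edges as well as vertices. Hence G1 ≅ G2.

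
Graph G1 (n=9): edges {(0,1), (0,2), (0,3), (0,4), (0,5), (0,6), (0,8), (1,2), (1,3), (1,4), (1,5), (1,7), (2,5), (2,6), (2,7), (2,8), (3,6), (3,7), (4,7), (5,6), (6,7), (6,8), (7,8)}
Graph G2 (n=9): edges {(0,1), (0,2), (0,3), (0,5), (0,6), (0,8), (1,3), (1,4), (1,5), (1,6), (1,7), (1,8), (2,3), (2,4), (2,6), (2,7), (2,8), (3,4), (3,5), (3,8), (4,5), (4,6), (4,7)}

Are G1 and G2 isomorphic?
Yes, isomorphic

The graphs are isomorphic.
One valid mapping φ: V(G1) → V(G2): 0→1, 1→4, 2→3, 3→6, 4→7, 5→5, 6→0, 7→2, 8→8

Verify φ preserves adjacency — for each edge of G1, its image is an edge of G2:
  (0,1) → (φ(0),φ(1)) = (1,4) ∈ E(G2) ✓
  (0,2) → (φ(0),φ(2)) = (1,3) ∈ E(G2) ✓
  (0,3) → (φ(0),φ(3)) = (1,6) ∈ E(G2) ✓
  (0,4) → (φ(0),φ(4)) = (1,7) ∈ E(G2) ✓
  (0,5) → (φ(0),φ(5)) = (1,5) ∈ E(G2) ✓
  (0,6) → (φ(0),φ(6)) = (0,1) ∈ E(G2) ✓
  (0,8) → (φ(0),φ(8)) = (1,8) ∈ E(G2) ✓
  (1,2) → (φ(1),φ(2)) = (3,4) ∈ E(G2) ✓
  (1,3) → (φ(1),φ(3)) = (4,6) ∈ E(G2) ✓
  (1,4) → (φ(1),φ(4)) = (4,7) ∈ E(G2) ✓
  (1,5) → (φ(1),φ(5)) = (4,5) ∈ E(G2) ✓
  (1,7) → (φ(1),φ(7)) = (2,4) ∈ E(G2) ✓
  (2,5) → (φ(2),φ(5)) = (3,5) ∈ E(G2) ✓
  (2,6) → (φ(2),φ(6)) = (0,3) ∈ E(G2) ✓
  (2,7) → (φ(2),φ(7)) = (2,3) ∈ E(G2) ✓
  (2,8) → (φ(2),φ(8)) = (3,8) ∈ E(G2) ✓
  (3,6) → (φ(3),φ(6)) = (0,6) ∈ E(G2) ✓
  (3,7) → (φ(3),φ(7)) = (2,6) ∈ E(G2) ✓
  (4,7) → (φ(4),φ(7)) = (2,7) ∈ E(G2) ✓
  (5,6) → (φ(5),φ(6)) = (0,5) ∈ E(G2) ✓
  (6,7) → (φ(6),φ(7)) = (0,2) ∈ E(G2) ✓
  (6,8) → (φ(6),φ(8)) = (0,8) ∈ E(G2) ✓
  (7,8) → (φ(7),φ(8)) = (2,8) ∈ E(G2) ✓
All 23 edges of G1 map to edges of G2, and |E(G1)| = |E(G2)| = 23, so φ is a bijection on edges as well as vertices. Hence G1 ≅ G2.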